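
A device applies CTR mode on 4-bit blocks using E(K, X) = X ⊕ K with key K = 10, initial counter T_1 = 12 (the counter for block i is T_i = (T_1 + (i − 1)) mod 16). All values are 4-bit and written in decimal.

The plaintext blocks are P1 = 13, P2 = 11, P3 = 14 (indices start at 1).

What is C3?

C3 = 10

CTR encryption: S_i = E(K, T_i) where T_i is the counter for block i; C_i = P_i ⊕ S_i.
C1: T = 12, S = E(K, T) = 6; 13 ⊕ 6 = 11.
C2: T = 13, S = E(K, T) = 7; 11 ⊕ 7 = 12.
C3: T = 14, S = E(K, T) = 4; 14 ⊕ 4 = 10.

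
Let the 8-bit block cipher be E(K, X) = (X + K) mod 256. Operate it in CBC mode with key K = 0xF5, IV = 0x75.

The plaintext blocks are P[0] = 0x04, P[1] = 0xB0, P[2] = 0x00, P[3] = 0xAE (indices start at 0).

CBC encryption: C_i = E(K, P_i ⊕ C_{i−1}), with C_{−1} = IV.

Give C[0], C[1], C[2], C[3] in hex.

C[0] = 0x66, C[1] = 0xCB, C[2] = 0xC0, C[3] = 0x63

C[0]: P[0] ⊕ 0x75 = 0x71; E(K, 0x71) = 0x66.
C[1]: P[1] ⊕ 0x66 = 0xD6; E(K, 0xD6) = 0xCB.
C[2]: P[2] ⊕ 0xCB = 0xCB; E(K, 0xCB) = 0xC0.
C[3]: P[3] ⊕ 0xC0 = 0x6E; E(K, 0x6E) = 0x63.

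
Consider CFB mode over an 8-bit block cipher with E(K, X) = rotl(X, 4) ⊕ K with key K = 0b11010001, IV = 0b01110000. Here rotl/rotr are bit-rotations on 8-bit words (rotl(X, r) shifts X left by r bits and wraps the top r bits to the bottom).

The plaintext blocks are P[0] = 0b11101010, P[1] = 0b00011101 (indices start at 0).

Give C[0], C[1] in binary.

CFB encryption: C_i = P_i ⊕ E(K, C_{i−1}), with C_{−1} = IV.
C[0]: E(K, 0b01110000) = 0b11010110; 0b11101010 ⊕ 0b11010110 = 0b00111100.
C[1]: E(K, 0b00111100) = 0b00010010; 0b00011101 ⊕ 0b00010010 = 0b00001111.

C[0] = 0b00111100, C[1] = 0b00001111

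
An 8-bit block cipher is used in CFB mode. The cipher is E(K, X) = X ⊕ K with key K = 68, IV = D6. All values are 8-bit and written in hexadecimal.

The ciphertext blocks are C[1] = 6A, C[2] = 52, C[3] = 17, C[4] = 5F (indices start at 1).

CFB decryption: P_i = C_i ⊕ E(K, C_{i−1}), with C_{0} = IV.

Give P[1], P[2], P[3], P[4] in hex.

P[1] = D4, P[2] = 50, P[3] = 2D, P[4] = 20

P[1]: E(K, D6) = BE; 6A ⊕ BE = D4.
P[2]: E(K, 6A) = 02; 52 ⊕ 02 = 50.
P[3]: E(K, 52) = 3A; 17 ⊕ 3A = 2D.
P[4]: E(K, 17) = 7F; 5F ⊕ 7F = 20.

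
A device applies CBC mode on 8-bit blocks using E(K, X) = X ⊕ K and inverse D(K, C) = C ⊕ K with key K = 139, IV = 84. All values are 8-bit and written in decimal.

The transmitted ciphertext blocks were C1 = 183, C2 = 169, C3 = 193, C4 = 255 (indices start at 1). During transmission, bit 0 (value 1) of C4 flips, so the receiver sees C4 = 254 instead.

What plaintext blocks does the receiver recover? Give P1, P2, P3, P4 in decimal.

P1 = 104, P2 = 149, P3 = 227, P4 = 180

CBC decryption: P_i = D(K, C_i) ⊕ C_{i−1}, with C_{0} = IV.
Only C4 changed, to 254. In CBC, a change in C_i garbles P_i and flips the same bit in P_{i+1}. Decrypting the received ciphertext:
P1: D(K, 183) = 60; 60 ⊕ 84 = 104.
P2: D(K, 169) = 34; 34 ⊕ 183 = 149.
P3: D(K, 193) = 74; 74 ⊕ 169 = 227.
P4: D(K, 254) = 117; 117 ⊕ 193 = 180.
Blocks that differ from the original plaintext: P4.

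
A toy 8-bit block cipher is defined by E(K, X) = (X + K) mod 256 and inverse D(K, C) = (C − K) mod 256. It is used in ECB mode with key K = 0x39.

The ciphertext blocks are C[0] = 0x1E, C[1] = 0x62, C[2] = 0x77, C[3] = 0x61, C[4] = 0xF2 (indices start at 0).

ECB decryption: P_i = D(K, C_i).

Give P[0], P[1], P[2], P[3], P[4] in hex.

P[0] = 0xE5, P[1] = 0x29, P[2] = 0x3E, P[3] = 0x28, P[4] = 0xB9

P[0]: D(K, 0x1E) = 0xE5.
P[1]: D(K, 0x62) = 0x29.
P[2]: D(K, 0x77) = 0x3E.
P[3]: D(K, 0x61) = 0x28.
P[4]: D(K, 0xF2) = 0xB9.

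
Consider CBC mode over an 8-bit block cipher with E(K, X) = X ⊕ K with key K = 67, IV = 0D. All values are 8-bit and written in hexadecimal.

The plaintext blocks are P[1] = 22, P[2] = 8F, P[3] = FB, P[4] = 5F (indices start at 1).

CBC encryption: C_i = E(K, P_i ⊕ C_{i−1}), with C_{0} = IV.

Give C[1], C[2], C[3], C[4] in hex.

C[1] = 48, C[2] = A0, C[3] = 3C, C[4] = 04

C[1]: P[1] ⊕ 0D = 2F; E(K, 2F) = 48.
C[2]: P[2] ⊕ 48 = C7; E(K, C7) = A0.
C[3]: P[3] ⊕ A0 = 5B; E(K, 5B) = 3C.
C[4]: P[4] ⊕ 3C = 63; E(K, 63) = 04.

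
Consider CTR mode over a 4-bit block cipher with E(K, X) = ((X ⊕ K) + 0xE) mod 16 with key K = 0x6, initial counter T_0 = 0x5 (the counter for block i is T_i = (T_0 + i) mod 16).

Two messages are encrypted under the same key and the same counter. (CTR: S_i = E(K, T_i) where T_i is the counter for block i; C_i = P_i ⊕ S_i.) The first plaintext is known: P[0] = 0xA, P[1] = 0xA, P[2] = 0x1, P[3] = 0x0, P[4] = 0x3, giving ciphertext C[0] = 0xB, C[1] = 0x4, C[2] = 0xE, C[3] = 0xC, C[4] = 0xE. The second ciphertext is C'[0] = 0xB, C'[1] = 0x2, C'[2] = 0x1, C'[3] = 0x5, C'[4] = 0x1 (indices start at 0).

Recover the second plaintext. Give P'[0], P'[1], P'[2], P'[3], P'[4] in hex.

P'[0] = 0xA, P'[1] = 0xC, P'[2] = 0xE, P'[3] = 0x9, P'[4] = 0xC

In CTR with a reused counter, both messages share the same keystream S_i, so C_i ⊕ C'_i = P_i ⊕ P'_i and thus P'_i = P_i ⊕ C_i ⊕ C'_i.
P'[0]: 0xA ⊕ 0xB ⊕ 0xB = 0xA.
P'[1]: 0xA ⊕ 0x4 ⊕ 0x2 = 0xC.
P'[2]: 0x1 ⊕ 0xE ⊕ 0x1 = 0xE.
P'[3]: 0x0 ⊕ 0xC ⊕ 0x5 = 0x9.
P'[4]: 0x3 ⊕ 0xE ⊕ 0x1 = 0xC.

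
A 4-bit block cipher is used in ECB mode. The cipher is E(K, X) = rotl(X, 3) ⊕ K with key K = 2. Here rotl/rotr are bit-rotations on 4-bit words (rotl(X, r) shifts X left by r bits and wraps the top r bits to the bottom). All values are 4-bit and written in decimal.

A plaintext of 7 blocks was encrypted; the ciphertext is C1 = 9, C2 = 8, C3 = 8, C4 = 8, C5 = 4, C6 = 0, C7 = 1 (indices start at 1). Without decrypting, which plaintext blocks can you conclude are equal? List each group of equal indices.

ECB encrypts each block independently with the same key, so equal ciphertext blocks imply equal plaintext blocks.
C2 = C3 = C4 = 8, so P2 = P3 = P4.

P2 = P3 = P4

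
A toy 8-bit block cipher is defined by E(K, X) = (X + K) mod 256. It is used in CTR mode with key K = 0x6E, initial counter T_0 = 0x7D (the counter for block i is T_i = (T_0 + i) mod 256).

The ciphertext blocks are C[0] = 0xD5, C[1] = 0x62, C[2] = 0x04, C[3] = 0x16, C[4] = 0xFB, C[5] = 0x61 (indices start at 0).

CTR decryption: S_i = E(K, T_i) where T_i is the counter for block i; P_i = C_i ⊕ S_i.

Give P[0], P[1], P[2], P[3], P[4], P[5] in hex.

P[0]: T = 0x7D, S = E(K, T) = 0xEB; 0xD5 ⊕ 0xEB = 0x3E.
P[1]: T = 0x7E, S = E(K, T) = 0xEC; 0x62 ⊕ 0xEC = 0x8E.
P[2]: T = 0x7F, S = E(K, T) = 0xED; 0x04 ⊕ 0xED = 0xE9.
P[3]: T = 0x80, S = E(K, T) = 0xEE; 0x16 ⊕ 0xEE = 0xF8.
P[4]: T = 0x81, S = E(K, T) = 0xEF; 0xFB ⊕ 0xEF = 0x14.
P[5]: T = 0x82, S = E(K, T) = 0xF0; 0x61 ⊕ 0xF0 = 0x91.

P[0] = 0x3E, P[1] = 0x8E, P[2] = 0xE9, P[3] = 0xF8, P[4] = 0x14, P[5] = 0x91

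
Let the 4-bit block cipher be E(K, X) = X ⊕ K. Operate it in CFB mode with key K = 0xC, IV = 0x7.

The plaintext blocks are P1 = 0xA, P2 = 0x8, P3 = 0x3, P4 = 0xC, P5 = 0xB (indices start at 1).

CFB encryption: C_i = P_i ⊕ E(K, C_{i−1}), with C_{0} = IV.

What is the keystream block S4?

C1: E(K, 0x7) = 0xB; 0xA ⊕ 0xB = 0x1.
C2: E(K, 0x1) = 0xD; 0x8 ⊕ 0xD = 0x5.
C3: E(K, 0x5) = 0x9; 0x3 ⊕ 0x9 = 0xA.
C4: E(K, 0xA) = 0x6; 0xC ⊕ 0x6 = 0xA.
So S4 = 0x6.

0x6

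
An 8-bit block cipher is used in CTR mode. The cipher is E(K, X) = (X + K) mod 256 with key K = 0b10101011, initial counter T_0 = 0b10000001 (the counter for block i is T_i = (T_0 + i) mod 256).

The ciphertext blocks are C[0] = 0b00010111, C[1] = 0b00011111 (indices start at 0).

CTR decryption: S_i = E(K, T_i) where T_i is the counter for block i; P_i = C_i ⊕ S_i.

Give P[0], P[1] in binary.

P[0] = 0b00111011, P[1] = 0b00110010

P[0]: T = 0b10000001, S = E(K, T) = 0b00101100; 0b00010111 ⊕ 0b00101100 = 0b00111011.
P[1]: T = 0b10000010, S = E(K, T) = 0b00101101; 0b00011111 ⊕ 0b00101101 = 0b00110010.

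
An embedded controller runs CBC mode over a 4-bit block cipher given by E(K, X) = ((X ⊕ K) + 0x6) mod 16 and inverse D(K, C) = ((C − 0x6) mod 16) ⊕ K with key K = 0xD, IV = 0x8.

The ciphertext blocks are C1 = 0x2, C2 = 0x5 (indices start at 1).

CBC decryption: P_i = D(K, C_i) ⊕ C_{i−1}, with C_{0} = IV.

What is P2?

P2 = 0x0

P2: D(K, 0x5) = 0x2; 0x2 ⊕ 0x2 = 0x0.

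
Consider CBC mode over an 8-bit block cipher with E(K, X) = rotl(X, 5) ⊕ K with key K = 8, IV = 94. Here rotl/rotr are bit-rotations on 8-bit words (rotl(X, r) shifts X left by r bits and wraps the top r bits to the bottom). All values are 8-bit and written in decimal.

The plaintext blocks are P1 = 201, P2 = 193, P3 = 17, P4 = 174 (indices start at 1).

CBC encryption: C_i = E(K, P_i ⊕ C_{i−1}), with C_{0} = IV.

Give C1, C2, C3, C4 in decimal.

C1 = 250, C2 = 111, C3 = 199, C4 = 37

C1: P1 ⊕ 94 = 151; E(K, 151) = 250.
C2: P2 ⊕ 250 = 59; E(K, 59) = 111.
C3: P3 ⊕ 111 = 126; E(K, 126) = 199.
C4: P4 ⊕ 199 = 105; E(K, 105) = 37.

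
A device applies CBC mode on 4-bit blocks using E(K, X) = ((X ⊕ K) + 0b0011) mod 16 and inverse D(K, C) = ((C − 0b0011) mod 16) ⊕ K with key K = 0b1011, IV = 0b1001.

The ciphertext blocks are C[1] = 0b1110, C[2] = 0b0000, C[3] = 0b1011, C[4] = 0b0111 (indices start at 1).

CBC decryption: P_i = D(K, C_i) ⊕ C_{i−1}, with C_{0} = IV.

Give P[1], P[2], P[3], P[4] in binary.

P[1] = 0b1001, P[2] = 0b1000, P[3] = 0b0011, P[4] = 0b0100

P[1]: D(K, 0b1110) = 0b0000; 0b0000 ⊕ 0b1001 = 0b1001.
P[2]: D(K, 0b0000) = 0b0110; 0b0110 ⊕ 0b1110 = 0b1000.
P[3]: D(K, 0b1011) = 0b0011; 0b0011 ⊕ 0b0000 = 0b0011.
P[4]: D(K, 0b0111) = 0b1111; 0b1111 ⊕ 0b1011 = 0b0100.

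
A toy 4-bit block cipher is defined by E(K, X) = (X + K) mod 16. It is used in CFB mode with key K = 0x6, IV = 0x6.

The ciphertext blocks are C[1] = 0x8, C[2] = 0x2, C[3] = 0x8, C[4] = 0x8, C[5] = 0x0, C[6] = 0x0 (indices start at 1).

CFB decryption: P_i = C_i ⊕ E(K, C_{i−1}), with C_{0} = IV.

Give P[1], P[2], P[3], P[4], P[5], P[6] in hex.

P[1] = 0x4, P[2] = 0xC, P[3] = 0x0, P[4] = 0x6, P[5] = 0xE, P[6] = 0x6

P[1]: E(K, 0x6) = 0xC; 0x8 ⊕ 0xC = 0x4.
P[2]: E(K, 0x8) = 0xE; 0x2 ⊕ 0xE = 0xC.
P[3]: E(K, 0x2) = 0x8; 0x8 ⊕ 0x8 = 0x0.
P[4]: E(K, 0x8) = 0xE; 0x8 ⊕ 0xE = 0x6.
P[5]: E(K, 0x8) = 0xE; 0x0 ⊕ 0xE = 0xE.
P[6]: E(K, 0x0) = 0x6; 0x0 ⊕ 0x6 = 0x6.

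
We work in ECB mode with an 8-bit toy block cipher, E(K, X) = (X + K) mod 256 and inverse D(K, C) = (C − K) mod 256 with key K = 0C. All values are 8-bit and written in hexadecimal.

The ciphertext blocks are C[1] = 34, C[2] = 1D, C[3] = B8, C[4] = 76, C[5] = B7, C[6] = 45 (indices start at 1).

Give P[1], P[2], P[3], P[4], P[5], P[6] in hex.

ECB decryption: P_i = D(K, C_i).
P[1]: D(K, 34) = 28.
P[2]: D(K, 1D) = 11.
P[3]: D(K, B8) = AC.
P[4]: D(K, 76) = 6A.
P[5]: D(K, B7) = AB.
P[6]: D(K, 45) = 39.

P[1] = 28, P[2] = 11, P[3] = AC, P[4] = 6A, P[5] = AB, P[6] = 39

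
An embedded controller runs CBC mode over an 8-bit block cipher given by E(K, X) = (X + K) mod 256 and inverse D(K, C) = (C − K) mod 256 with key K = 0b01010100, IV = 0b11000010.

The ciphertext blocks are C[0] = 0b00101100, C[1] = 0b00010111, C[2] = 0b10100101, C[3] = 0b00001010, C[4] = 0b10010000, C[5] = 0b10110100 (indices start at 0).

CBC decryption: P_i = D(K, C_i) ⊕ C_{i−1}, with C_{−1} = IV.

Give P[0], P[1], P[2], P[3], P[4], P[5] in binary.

P[0]: D(K, 0b00101100) = 0b11011000; 0b11011000 ⊕ 0b11000010 = 0b00011010.
P[1]: D(K, 0b00010111) = 0b11000011; 0b11000011 ⊕ 0b00101100 = 0b11101111.
P[2]: D(K, 0b10100101) = 0b01010001; 0b01010001 ⊕ 0b00010111 = 0b01000110.
P[3]: D(K, 0b00001010) = 0b10110110; 0b10110110 ⊕ 0b10100101 = 0b00010011.
P[4]: D(K, 0b10010000) = 0b00111100; 0b00111100 ⊕ 0b00001010 = 0b00110110.
P[5]: D(K, 0b10110100) = 0b01100000; 0b01100000 ⊕ 0b10010000 = 0b11110000.

P[0] = 0b00011010, P[1] = 0b11101111, P[2] = 0b01000110, P[3] = 0b00010011, P[4] = 0b00110110, P[5] = 0b11110000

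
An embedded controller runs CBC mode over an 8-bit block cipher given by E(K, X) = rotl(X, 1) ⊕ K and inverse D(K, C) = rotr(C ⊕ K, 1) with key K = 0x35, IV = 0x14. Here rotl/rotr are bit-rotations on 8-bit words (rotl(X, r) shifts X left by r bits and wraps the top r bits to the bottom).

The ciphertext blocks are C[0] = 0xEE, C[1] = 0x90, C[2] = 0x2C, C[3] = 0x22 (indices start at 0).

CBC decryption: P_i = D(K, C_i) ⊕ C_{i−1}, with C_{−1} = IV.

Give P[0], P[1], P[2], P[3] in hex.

P[0]: D(K, 0xEE) = 0xED; 0xED ⊕ 0x14 = 0xF9.
P[1]: D(K, 0x90) = 0xD2; 0xD2 ⊕ 0xEE = 0x3C.
P[2]: D(K, 0x2C) = 0x8C; 0x8C ⊕ 0x90 = 0x1C.
P[3]: D(K, 0x22) = 0x8B; 0x8B ⊕ 0x2C = 0xA7.

P[0] = 0xF9, P[1] = 0x3C, P[2] = 0x1C, P[3] = 0xA7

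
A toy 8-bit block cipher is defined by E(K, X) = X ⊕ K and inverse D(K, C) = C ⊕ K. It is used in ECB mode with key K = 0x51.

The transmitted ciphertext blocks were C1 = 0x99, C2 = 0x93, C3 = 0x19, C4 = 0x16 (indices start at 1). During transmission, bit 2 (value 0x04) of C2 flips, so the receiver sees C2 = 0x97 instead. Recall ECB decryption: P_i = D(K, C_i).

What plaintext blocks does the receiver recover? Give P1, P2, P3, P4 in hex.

P1 = 0xC8, P2 = 0xC6, P3 = 0x48, P4 = 0x47

Only C2 changed, to 0x97. In ECB, a change in C_i affects only P_i. Decrypting the received ciphertext:
P1: D(K, 0x99) = 0xC8.
P2: D(K, 0x97) = 0xC6.
P3: D(K, 0x19) = 0x48.
P4: D(K, 0x16) = 0x47.
Blocks that differ from the original plaintext: P2.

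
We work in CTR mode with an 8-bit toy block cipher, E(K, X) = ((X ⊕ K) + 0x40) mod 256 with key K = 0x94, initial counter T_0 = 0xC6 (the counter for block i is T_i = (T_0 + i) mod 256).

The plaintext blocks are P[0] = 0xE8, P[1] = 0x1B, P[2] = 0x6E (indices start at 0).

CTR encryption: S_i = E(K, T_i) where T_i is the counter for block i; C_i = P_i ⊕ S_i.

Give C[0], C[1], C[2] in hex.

C[0] = 0x7A, C[1] = 0x88, C[2] = 0xF2

C[0]: T = 0xC6, S = E(K, T) = 0x92; 0xE8 ⊕ 0x92 = 0x7A.
C[1]: T = 0xC7, S = E(K, T) = 0x93; 0x1B ⊕ 0x93 = 0x88.
C[2]: T = 0xC8, S = E(K, T) = 0x9C; 0x6E ⊕ 0x9C = 0xF2.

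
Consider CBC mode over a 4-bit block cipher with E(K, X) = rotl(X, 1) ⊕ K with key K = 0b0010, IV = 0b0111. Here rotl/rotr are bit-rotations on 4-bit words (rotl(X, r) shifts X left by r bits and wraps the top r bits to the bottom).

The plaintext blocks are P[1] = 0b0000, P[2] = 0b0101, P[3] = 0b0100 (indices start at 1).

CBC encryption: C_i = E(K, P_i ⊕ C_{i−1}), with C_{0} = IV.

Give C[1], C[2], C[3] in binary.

C[1] = 0b1100, C[2] = 0b0001, C[3] = 0b1000

C[1]: P[1] ⊕ 0b0111 = 0b0111; E(K, 0b0111) = 0b1100.
C[2]: P[2] ⊕ 0b1100 = 0b1001; E(K, 0b1001) = 0b0001.
C[3]: P[3] ⊕ 0b0001 = 0b0101; E(K, 0b0101) = 0b1000.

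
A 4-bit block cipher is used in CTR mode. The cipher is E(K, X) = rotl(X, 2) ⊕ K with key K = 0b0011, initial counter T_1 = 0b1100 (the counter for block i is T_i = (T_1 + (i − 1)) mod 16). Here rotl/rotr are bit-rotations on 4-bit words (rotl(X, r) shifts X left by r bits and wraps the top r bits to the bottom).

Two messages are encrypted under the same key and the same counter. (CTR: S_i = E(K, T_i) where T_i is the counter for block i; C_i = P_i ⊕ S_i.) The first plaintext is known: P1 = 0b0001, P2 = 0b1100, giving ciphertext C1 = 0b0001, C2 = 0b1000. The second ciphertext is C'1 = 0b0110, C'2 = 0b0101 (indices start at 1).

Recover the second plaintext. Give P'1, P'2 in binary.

In CTR with a reused counter, both messages share the same keystream S_i, so C_i ⊕ C'_i = P_i ⊕ P'_i and thus P'_i = P_i ⊕ C_i ⊕ C'_i.
P'1: 0b0001 ⊕ 0b0001 ⊕ 0b0110 = 0b0110.
P'2: 0b1100 ⊕ 0b1000 ⊕ 0b0101 = 0b0001.

P'1 = 0b0110, P'2 = 0b0001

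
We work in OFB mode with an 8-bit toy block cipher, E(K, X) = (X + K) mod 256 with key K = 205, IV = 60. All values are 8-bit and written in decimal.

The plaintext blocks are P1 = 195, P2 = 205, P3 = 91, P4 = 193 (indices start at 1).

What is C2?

C2 = 27

OFB encryption: S_i = E(K, S_{i−1}) with S_{0} = IV; C_i = P_i ⊕ S_i.
C1: S = E(K, 60) = 9; 195 ⊕ 9 = 202.
C2: S = E(K, 9) = 214; 205 ⊕ 214 = 27.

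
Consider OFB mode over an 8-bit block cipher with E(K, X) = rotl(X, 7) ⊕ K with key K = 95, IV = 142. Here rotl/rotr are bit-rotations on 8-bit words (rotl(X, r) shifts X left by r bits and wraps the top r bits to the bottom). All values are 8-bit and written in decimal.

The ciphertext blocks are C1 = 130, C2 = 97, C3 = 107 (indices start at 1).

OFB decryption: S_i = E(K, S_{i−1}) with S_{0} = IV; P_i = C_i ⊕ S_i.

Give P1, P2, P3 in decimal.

P1: S = E(K, 142) = 24; 130 ⊕ 24 = 154.
P2: S = E(K, 24) = 83; 97 ⊕ 83 = 50.
P3: S = E(K, 83) = 246; 107 ⊕ 246 = 157.

P1 = 154, P2 = 50, P3 = 157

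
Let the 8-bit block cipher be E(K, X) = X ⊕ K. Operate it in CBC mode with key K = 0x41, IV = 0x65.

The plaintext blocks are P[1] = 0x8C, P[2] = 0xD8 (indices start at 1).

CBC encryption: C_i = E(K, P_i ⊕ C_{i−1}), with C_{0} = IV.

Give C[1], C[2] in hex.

C[1] = 0xA8, C[2] = 0x31

C[1]: P[1] ⊕ 0x65 = 0xE9; E(K, 0xE9) = 0xA8.
C[2]: P[2] ⊕ 0xA8 = 0x70; E(K, 0x70) = 0x31.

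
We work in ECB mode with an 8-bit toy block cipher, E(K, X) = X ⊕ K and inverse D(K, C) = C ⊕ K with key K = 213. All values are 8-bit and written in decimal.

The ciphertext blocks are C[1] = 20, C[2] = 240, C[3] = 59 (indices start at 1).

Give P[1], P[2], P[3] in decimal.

ECB decryption: P_i = D(K, C_i).
P[1]: D(K, 20) = 193.
P[2]: D(K, 240) = 37.
P[3]: D(K, 59) = 238.

P[1] = 193, P[2] = 37, P[3] = 238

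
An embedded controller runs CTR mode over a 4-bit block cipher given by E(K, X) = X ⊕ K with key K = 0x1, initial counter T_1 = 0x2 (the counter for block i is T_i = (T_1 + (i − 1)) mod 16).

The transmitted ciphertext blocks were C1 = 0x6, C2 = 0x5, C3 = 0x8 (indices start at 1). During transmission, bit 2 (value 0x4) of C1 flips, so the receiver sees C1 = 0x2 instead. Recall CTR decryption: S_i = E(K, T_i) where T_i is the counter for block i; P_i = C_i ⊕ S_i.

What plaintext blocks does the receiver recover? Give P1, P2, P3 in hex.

P1 = 0x1, P2 = 0x7, P3 = 0xD

Only C1 changed, to 0x2. In CTR, a change in C_i flips the same bit in P_i only; the keystream is unaffected. Decrypting the received ciphertext:
P1: T = 0x2, S = E(K, T) = 0x3; 0x2 ⊕ 0x3 = 0x1.
P2: T = 0x3, S = E(K, T) = 0x2; 0x5 ⊕ 0x2 = 0x7.
P3: T = 0x4, S = E(K, T) = 0x5; 0x8 ⊕ 0x5 = 0xD.
Blocks that differ from the original plaintext: P1.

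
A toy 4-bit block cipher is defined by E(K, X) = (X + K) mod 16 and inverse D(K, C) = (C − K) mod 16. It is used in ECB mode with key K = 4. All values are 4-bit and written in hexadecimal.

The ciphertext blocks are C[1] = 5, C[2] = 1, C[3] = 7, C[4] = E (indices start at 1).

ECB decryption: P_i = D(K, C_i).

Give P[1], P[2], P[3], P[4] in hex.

P[1] = 1, P[2] = D, P[3] = 3, P[4] = A

P[1]: D(K, 5) = 1.
P[2]: D(K, 1) = D.
P[3]: D(K, 7) = 3.
P[4]: D(K, E) = A.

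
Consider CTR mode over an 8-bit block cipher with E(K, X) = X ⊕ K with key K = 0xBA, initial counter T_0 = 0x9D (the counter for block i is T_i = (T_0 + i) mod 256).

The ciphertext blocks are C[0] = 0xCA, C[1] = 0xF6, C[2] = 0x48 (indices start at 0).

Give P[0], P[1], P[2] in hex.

P[0] = 0xED, P[1] = 0xD2, P[2] = 0x6D

CTR decryption: S_i = E(K, T_i) where T_i is the counter for block i; P_i = C_i ⊕ S_i.
P[0]: T = 0x9D, S = E(K, T) = 0x27; 0xCA ⊕ 0x27 = 0xED.
P[1]: T = 0x9E, S = E(K, T) = 0x24; 0xF6 ⊕ 0x24 = 0xD2.
P[2]: T = 0x9F, S = E(K, T) = 0x25; 0x48 ⊕ 0x25 = 0x6D.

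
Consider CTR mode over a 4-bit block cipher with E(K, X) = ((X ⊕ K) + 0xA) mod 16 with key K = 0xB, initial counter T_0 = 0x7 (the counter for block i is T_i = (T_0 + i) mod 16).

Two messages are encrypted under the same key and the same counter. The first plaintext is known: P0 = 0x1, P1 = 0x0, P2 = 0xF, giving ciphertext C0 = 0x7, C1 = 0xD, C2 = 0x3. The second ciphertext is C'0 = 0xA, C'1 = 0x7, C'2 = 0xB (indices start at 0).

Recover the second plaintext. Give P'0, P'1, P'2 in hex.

In CTR with a reused counter, both messages share the same keystream S_i, so C_i ⊕ C'_i = P_i ⊕ P'_i and thus P'_i = P_i ⊕ C_i ⊕ C'_i.
P'0: 0x1 ⊕ 0x7 ⊕ 0xA = 0xC.
P'1: 0x0 ⊕ 0xD ⊕ 0x7 = 0xA.
P'2: 0xF ⊕ 0x3 ⊕ 0xB = 0x7.

P'0 = 0xC, P'1 = 0xA, P'2 = 0x7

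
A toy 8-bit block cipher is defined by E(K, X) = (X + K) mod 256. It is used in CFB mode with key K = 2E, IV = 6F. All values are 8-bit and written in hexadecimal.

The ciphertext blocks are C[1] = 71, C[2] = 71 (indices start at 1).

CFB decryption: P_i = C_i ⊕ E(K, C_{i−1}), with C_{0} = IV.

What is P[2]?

P[2]: E(K, 71) = 9F; 71 ⊕ 9F = EE.

P[2] = EE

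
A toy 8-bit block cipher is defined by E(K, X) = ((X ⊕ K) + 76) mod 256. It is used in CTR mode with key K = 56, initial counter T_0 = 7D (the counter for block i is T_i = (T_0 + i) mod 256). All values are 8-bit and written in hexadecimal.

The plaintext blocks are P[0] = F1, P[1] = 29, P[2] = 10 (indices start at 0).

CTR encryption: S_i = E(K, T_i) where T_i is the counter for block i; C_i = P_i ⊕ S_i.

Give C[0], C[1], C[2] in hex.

C[0]: T = 7D, S = E(K, T) = A1; F1 ⊕ A1 = 50.
C[1]: T = 7E, S = E(K, T) = 9E; 29 ⊕ 9E = B7.
C[2]: T = 7F, S = E(K, T) = 9F; 10 ⊕ 9F = 8F.

C[0] = 50, C[1] = B7, C[2] = 8F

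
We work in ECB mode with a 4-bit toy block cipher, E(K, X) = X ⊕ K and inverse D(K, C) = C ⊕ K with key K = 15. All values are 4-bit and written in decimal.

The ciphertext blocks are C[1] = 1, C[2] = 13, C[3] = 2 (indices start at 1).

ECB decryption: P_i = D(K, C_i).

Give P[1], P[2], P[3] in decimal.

P[1]: D(K, 1) = 14.
P[2]: D(K, 13) = 2.
P[3]: D(K, 2) = 13.

P[1] = 14, P[2] = 2, P[3] = 13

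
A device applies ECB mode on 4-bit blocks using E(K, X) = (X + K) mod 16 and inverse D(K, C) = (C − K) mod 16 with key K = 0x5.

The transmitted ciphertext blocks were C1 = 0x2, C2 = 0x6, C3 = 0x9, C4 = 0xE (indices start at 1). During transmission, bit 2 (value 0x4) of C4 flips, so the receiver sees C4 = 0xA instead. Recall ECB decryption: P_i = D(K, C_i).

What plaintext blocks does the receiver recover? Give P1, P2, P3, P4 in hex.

P1 = 0xD, P2 = 0x1, P3 = 0x4, P4 = 0x5

Only C4 changed, to 0xA. In ECB, a change in C_i affects only P_i. Decrypting the received ciphertext:
P1: D(K, 0x2) = 0xD.
P2: D(K, 0x6) = 0x1.
P3: D(K, 0x9) = 0x4.
P4: D(K, 0xA) = 0x5.
Blocks that differ from the original plaintext: P4.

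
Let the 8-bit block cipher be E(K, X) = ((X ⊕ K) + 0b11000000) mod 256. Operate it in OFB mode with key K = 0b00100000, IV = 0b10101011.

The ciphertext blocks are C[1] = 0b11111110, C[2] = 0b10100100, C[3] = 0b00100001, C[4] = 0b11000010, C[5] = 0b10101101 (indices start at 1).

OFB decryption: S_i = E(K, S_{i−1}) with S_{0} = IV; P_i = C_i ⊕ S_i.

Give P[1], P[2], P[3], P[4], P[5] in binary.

P[1] = 0b10110101, P[2] = 0b10001111, P[3] = 0b11101010, P[4] = 0b01101001, P[5] = 0b11100110

P[1]: S = E(K, 0b10101011) = 0b01001011; 0b11111110 ⊕ 0b01001011 = 0b10110101.
P[2]: S = E(K, 0b01001011) = 0b00101011; 0b10100100 ⊕ 0b00101011 = 0b10001111.
P[3]: S = E(K, 0b00101011) = 0b11001011; 0b00100001 ⊕ 0b11001011 = 0b11101010.
P[4]: S = E(K, 0b11001011) = 0b10101011; 0b11000010 ⊕ 0b10101011 = 0b01101001.
P[5]: S = E(K, 0b10101011) = 0b01001011; 0b10101101 ⊕ 0b01001011 = 0b11100110.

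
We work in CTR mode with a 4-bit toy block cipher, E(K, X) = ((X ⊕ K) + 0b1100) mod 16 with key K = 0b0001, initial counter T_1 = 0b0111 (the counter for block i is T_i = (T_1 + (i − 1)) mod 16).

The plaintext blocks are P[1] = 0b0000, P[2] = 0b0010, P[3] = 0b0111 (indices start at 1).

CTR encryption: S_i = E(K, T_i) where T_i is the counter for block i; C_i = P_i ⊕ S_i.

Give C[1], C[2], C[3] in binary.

C[1] = 0b0010, C[2] = 0b0111, C[3] = 0b0011

C[1]: T = 0b0111, S = E(K, T) = 0b0010; 0b0000 ⊕ 0b0010 = 0b0010.
C[2]: T = 0b1000, S = E(K, T) = 0b0101; 0b0010 ⊕ 0b0101 = 0b0111.
C[3]: T = 0b1001, S = E(K, T) = 0b0100; 0b0111 ⊕ 0b0100 = 0b0011.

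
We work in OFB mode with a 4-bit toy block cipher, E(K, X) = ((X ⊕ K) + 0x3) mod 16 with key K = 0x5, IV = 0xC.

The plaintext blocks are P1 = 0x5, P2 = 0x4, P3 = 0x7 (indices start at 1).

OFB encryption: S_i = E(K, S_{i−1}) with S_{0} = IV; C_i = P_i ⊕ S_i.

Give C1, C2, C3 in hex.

C1 = 0x9, C2 = 0x8, C3 = 0xB

C1: S = E(K, 0xC) = 0xC; 0x5 ⊕ 0xC = 0x9.
C2: S = E(K, 0xC) = 0xC; 0x4 ⊕ 0xC = 0x8.
C3: S = E(K, 0xC) = 0xC; 0x7 ⊕ 0xC = 0xB.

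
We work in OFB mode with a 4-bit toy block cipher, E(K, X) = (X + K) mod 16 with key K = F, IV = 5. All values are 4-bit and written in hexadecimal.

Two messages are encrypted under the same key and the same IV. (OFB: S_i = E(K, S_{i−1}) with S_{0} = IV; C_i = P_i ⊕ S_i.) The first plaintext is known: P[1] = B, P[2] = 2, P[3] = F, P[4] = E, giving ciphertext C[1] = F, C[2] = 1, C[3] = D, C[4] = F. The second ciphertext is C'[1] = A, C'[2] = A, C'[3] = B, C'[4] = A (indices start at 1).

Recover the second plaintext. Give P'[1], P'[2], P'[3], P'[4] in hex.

P'[1] = E, P'[2] = 9, P'[3] = 9, P'[4] = B

In OFB with a reused IV, both messages share the same keystream S_i, so C_i ⊕ C'_i = P_i ⊕ P'_i and thus P'_i = P_i ⊕ C_i ⊕ C'_i.
P'[1]: B ⊕ F ⊕ A = E.
P'[2]: 2 ⊕ 1 ⊕ A = 9.
P'[3]: F ⊕ D ⊕ B = 9.
P'[4]: E ⊕ F ⊕ A = B.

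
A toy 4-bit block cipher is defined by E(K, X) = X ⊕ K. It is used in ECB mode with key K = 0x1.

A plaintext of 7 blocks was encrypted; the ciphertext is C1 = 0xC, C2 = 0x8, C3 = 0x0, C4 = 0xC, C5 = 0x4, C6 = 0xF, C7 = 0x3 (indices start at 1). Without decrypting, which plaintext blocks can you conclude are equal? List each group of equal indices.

P1 = P4

ECB encrypts each block independently with the same key, so equal ciphertext blocks imply equal plaintext blocks.
C1 = C4 = 0xC, so P1 = P4.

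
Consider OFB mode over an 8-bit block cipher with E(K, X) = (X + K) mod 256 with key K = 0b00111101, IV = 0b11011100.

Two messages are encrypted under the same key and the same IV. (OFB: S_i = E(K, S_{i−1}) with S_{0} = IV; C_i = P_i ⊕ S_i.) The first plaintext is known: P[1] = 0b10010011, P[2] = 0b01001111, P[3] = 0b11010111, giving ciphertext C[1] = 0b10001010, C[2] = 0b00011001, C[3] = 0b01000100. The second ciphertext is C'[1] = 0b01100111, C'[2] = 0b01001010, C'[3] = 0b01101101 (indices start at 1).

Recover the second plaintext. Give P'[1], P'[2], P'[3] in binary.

P'[1] = 0b01111110, P'[2] = 0b00011100, P'[3] = 0b11111110

In OFB with a reused IV, both messages share the same keystream S_i, so C_i ⊕ C'_i = P_i ⊕ P'_i and thus P'_i = P_i ⊕ C_i ⊕ C'_i.
P'[1]: 0b10010011 ⊕ 0b10001010 ⊕ 0b01100111 = 0b01111110.
P'[2]: 0b01001111 ⊕ 0b00011001 ⊕ 0b01001010 = 0b00011100.
P'[3]: 0b11010111 ⊕ 0b01000100 ⊕ 0b01101101 = 0b11111110.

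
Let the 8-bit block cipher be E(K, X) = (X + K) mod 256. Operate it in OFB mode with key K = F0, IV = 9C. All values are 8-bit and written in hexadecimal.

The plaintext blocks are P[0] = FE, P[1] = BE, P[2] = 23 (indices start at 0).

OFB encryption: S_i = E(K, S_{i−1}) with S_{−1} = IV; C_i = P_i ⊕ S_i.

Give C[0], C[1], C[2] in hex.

C[0] = 72, C[1] = C2, C[2] = 4F

C[0]: S = E(K, 9C) = 8C; FE ⊕ 8C = 72.
C[1]: S = E(K, 8C) = 7C; BE ⊕ 7C = C2.
C[2]: S = E(K, 7C) = 6C; 23 ⊕ 6C = 4F.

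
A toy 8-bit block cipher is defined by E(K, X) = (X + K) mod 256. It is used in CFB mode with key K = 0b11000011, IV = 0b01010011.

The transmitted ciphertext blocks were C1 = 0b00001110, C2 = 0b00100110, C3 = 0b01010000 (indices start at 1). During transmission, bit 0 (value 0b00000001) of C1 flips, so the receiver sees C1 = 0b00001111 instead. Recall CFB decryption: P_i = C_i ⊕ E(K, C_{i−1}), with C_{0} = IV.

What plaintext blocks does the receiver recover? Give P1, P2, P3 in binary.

Only C1 changed, to 0b00001111. In CFB, a change in C_i flips the same bit in P_i and garbles P_{i+1}. Decrypting the received ciphertext:
P1: E(K, 0b01010011) = 0b00010110; 0b00001111 ⊕ 0b00010110 = 0b00011001.
P2: E(K, 0b00001111) = 0b11010010; 0b00100110 ⊕ 0b11010010 = 0b11110100.
P3: E(K, 0b00100110) = 0b11101001; 0b01010000 ⊕ 0b11101001 = 0b10111001.
Blocks that differ from the original plaintext: P1, P2.

P1 = 0b00011001, P2 = 0b11110100, P3 = 0b10111001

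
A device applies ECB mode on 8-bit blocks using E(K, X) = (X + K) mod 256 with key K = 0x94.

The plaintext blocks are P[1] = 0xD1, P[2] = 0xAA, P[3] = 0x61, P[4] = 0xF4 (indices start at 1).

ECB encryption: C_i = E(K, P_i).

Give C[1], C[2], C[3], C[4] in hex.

C[1] = 0x65, C[2] = 0x3E, C[3] = 0xF5, C[4] = 0x88

C[1]: E(K, 0xD1) = 0x65.
C[2]: E(K, 0xAA) = 0x3E.
C[3]: E(K, 0x61) = 0xF5.
C[4]: E(K, 0xF4) = 0x88.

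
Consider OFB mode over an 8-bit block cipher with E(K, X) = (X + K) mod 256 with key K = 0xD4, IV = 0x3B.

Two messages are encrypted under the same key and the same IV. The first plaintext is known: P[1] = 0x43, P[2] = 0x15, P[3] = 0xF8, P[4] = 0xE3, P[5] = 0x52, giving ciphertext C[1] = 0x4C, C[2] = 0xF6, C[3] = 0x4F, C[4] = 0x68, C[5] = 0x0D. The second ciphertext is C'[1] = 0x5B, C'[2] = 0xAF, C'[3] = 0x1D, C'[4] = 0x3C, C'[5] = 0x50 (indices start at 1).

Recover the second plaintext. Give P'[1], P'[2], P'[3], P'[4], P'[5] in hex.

In OFB with a reused IV, both messages share the same keystream S_i, so C_i ⊕ C'_i = P_i ⊕ P'_i and thus P'_i = P_i ⊕ C_i ⊕ C'_i.
P'[1]: 0x43 ⊕ 0x4C ⊕ 0x5B = 0x54.
P'[2]: 0x15 ⊕ 0xF6 ⊕ 0xAF = 0x4C.
P'[3]: 0xF8 ⊕ 0x4F ⊕ 0x1D = 0xAA.
P'[4]: 0xE3 ⊕ 0x68 ⊕ 0x3C = 0xB7.
P'[5]: 0x52 ⊕ 0x0D ⊕ 0x50 = 0x0F.

P'[1] = 0x54, P'[2] = 0x4C, P'[3] = 0xAA, P'[4] = 0xB7, P'[5] = 0x0F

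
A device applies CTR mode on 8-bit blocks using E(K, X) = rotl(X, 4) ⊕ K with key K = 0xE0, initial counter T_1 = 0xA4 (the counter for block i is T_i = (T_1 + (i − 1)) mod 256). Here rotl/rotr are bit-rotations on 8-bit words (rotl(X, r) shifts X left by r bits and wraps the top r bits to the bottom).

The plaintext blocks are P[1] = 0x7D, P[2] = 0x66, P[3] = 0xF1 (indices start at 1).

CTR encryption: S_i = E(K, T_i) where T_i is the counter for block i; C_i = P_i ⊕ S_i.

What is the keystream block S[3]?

C[1]: T = 0xA4, S = E(K, T) = 0xAA; 0x7D ⊕ 0xAA = 0xD7.
C[2]: T = 0xA5, S = E(K, T) = 0xBA; 0x66 ⊕ 0xBA = 0xDC.
C[3]: T = 0xA6, S = E(K, T) = 0x8A; 0xF1 ⊕ 0x8A = 0x7B.
So S[3] = 0x8A.

0x8A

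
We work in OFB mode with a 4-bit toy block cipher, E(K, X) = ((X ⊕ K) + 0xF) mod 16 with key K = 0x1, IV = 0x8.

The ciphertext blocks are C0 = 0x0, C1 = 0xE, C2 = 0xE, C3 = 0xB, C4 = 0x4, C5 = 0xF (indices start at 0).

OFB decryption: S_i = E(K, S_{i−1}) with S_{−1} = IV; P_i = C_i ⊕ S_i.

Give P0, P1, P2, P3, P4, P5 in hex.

P0: S = E(K, 0x8) = 0x8; 0x0 ⊕ 0x8 = 0x8.
P1: S = E(K, 0x8) = 0x8; 0xE ⊕ 0x8 = 0x6.
P2: S = E(K, 0x8) = 0x8; 0xE ⊕ 0x8 = 0x6.
P3: S = E(K, 0x8) = 0x8; 0xB ⊕ 0x8 = 0x3.
P4: S = E(K, 0x8) = 0x8; 0x4 ⊕ 0x8 = 0xC.
P5: S = E(K, 0x8) = 0x8; 0xF ⊕ 0x8 = 0x7.

P0 = 0x8, P1 = 0x6, P2 = 0x6, P3 = 0x3, P4 = 0xC, P5 = 0x7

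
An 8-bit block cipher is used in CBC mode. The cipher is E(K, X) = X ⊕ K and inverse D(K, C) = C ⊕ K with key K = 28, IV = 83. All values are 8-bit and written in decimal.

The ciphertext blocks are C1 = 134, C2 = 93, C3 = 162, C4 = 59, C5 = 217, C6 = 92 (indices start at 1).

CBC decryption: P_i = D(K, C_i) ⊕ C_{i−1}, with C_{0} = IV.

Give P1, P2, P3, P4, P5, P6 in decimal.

P1: D(K, 134) = 154; 154 ⊕ 83 = 201.
P2: D(K, 93) = 65; 65 ⊕ 134 = 199.
P3: D(K, 162) = 190; 190 ⊕ 93 = 227.
P4: D(K, 59) = 39; 39 ⊕ 162 = 133.
P5: D(K, 217) = 197; 197 ⊕ 59 = 254.
P6: D(K, 92) = 64; 64 ⊕ 217 = 153.

P1 = 201, P2 = 199, P3 = 227, P4 = 133, P5 = 254, P6 = 153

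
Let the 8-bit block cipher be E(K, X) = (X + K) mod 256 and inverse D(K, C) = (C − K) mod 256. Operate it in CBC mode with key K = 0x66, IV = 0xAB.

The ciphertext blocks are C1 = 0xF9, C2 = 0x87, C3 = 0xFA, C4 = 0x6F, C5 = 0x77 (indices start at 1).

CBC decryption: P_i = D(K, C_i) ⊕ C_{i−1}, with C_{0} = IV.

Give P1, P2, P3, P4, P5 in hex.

P1 = 0x38, P2 = 0xD8, P3 = 0x13, P4 = 0xF3, P5 = 0x7E

P1: D(K, 0xF9) = 0x93; 0x93 ⊕ 0xAB = 0x38.
P2: D(K, 0x87) = 0x21; 0x21 ⊕ 0xF9 = 0xD8.
P3: D(K, 0xFA) = 0x94; 0x94 ⊕ 0x87 = 0x13.
P4: D(K, 0x6F) = 0x09; 0x09 ⊕ 0xFA = 0xF3.
P5: D(K, 0x77) = 0x11; 0x11 ⊕ 0x6F = 0x7E.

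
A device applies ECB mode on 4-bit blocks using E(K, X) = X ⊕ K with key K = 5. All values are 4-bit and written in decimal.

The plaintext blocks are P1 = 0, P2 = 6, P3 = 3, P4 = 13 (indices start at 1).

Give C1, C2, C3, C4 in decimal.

C1 = 5, C2 = 3, C3 = 6, C4 = 8

ECB encryption: C_i = E(K, P_i).
C1: E(K, 0) = 5.
C2: E(K, 6) = 3.
C3: E(K, 3) = 6.
C4: E(K, 13) = 8.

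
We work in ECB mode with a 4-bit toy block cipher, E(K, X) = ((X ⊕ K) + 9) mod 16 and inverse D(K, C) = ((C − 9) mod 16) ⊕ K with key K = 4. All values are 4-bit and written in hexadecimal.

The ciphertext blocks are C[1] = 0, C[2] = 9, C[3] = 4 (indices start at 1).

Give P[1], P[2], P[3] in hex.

P[1] = 3, P[2] = 4, P[3] = F

ECB decryption: P_i = D(K, C_i).
P[1]: D(K, 0) = 3.
P[2]: D(K, 9) = 4.
P[3]: D(K, 4) = F.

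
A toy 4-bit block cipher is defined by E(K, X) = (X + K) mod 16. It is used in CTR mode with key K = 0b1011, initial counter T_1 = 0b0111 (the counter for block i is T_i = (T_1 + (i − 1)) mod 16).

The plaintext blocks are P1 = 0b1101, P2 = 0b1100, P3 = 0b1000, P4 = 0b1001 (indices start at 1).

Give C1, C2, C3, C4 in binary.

C1 = 0b1111, C2 = 0b1111, C3 = 0b1100, C4 = 0b1100

CTR encryption: S_i = E(K, T_i) where T_i is the counter for block i; C_i = P_i ⊕ S_i.
C1: T = 0b0111, S = E(K, T) = 0b0010; 0b1101 ⊕ 0b0010 = 0b1111.
C2: T = 0b1000, S = E(K, T) = 0b0011; 0b1100 ⊕ 0b0011 = 0b1111.
C3: T = 0b1001, S = E(K, T) = 0b0100; 0b1000 ⊕ 0b0100 = 0b1100.
C4: T = 0b1010, S = E(K, T) = 0b0101; 0b1001 ⊕ 0b0101 = 0b1100.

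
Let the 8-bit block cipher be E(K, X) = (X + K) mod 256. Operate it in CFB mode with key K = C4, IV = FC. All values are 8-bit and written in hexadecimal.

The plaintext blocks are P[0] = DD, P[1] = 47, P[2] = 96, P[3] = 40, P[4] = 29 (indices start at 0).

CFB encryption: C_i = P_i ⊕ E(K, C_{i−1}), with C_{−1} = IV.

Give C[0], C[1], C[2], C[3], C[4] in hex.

C[0] = 1D, C[1] = A6, C[2] = FC, C[3] = 80, C[4] = 6D

C[0]: E(K, FC) = C0; DD ⊕ C0 = 1D.
C[1]: E(K, 1D) = E1; 47 ⊕ E1 = A6.
C[2]: E(K, A6) = 6A; 96 ⊕ 6A = FC.
C[3]: E(K, FC) = C0; 40 ⊕ C0 = 80.
C[4]: E(K, 80) = 44; 29 ⊕ 44 = 6D.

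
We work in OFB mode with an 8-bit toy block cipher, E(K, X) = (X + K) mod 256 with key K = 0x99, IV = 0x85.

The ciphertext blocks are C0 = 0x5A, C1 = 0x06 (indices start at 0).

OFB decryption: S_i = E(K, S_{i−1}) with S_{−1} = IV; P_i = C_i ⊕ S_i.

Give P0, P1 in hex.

P0: S = E(K, 0x85) = 0x1E; 0x5A ⊕ 0x1E = 0x44.
P1: S = E(K, 0x1E) = 0xB7; 0x06 ⊕ 0xB7 = 0xB1.

P0 = 0x44, P1 = 0xB1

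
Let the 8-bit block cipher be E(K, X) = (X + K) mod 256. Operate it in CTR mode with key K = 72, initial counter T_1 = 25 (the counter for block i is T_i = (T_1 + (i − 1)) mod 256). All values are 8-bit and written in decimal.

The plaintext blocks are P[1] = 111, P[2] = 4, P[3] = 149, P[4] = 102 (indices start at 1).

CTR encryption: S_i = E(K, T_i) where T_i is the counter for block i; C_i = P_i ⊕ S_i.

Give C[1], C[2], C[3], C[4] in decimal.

C[1] = 14, C[2] = 102, C[3] = 246, C[4] = 2

C[1]: T = 25, S = E(K, T) = 97; 111 ⊕ 97 = 14.
C[2]: T = 26, S = E(K, T) = 98; 4 ⊕ 98 = 102.
C[3]: T = 27, S = E(K, T) = 99; 149 ⊕ 99 = 246.
C[4]: T = 28, S = E(K, T) = 100; 102 ⊕ 100 = 2.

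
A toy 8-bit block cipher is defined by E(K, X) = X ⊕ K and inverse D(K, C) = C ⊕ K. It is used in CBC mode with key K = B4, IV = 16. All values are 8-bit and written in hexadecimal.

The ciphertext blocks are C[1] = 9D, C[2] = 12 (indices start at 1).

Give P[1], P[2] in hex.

P[1] = 3F, P[2] = 3B

CBC decryption: P_i = D(K, C_i) ⊕ C_{i−1}, with C_{0} = IV.
P[1]: D(K, 9D) = 29; 29 ⊕ 16 = 3F.
P[2]: D(K, 12) = A6; A6 ⊕ 9D = 3B.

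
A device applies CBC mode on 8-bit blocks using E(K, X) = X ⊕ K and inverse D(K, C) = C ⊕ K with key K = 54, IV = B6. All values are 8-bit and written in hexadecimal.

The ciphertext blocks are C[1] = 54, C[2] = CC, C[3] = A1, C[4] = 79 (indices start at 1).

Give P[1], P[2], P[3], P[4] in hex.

P[1] = B6, P[2] = CC, P[3] = 39, P[4] = 8C

CBC decryption: P_i = D(K, C_i) ⊕ C_{i−1}, with C_{0} = IV.
P[1]: D(K, 54) = 00; 00 ⊕ B6 = B6.
P[2]: D(K, CC) = 98; 98 ⊕ 54 = CC.
P[3]: D(K, A1) = F5; F5 ⊕ CC = 39.
P[4]: D(K, 79) = 2D; 2D ⊕ A1 = 8C.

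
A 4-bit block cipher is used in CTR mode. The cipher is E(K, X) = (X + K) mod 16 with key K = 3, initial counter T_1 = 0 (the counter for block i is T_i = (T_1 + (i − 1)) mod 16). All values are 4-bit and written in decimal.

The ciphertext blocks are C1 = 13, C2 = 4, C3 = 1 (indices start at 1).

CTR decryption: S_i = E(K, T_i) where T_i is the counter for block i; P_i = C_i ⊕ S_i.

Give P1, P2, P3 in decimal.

P1 = 14, P2 = 0, P3 = 4

P1: T = 0, S = E(K, T) = 3; 13 ⊕ 3 = 14.
P2: T = 1, S = E(K, T) = 4; 4 ⊕ 4 = 0.
P3: T = 2, S = E(K, T) = 5; 1 ⊕ 5 = 4.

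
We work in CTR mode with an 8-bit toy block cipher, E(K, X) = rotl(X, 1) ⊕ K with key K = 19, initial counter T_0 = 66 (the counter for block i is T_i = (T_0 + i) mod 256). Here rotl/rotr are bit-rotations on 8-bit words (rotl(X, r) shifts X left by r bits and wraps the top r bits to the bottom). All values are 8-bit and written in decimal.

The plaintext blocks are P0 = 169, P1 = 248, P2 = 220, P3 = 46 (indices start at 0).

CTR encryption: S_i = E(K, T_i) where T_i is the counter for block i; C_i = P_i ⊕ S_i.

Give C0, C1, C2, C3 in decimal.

C0: T = 66, S = E(K, T) = 151; 169 ⊕ 151 = 62.
C1: T = 67, S = E(K, T) = 149; 248 ⊕ 149 = 109.
C2: T = 68, S = E(K, T) = 155; 220 ⊕ 155 = 71.
C3: T = 69, S = E(K, T) = 153; 46 ⊕ 153 = 183.

C0 = 62, C1 = 109, C2 = 71, C3 = 183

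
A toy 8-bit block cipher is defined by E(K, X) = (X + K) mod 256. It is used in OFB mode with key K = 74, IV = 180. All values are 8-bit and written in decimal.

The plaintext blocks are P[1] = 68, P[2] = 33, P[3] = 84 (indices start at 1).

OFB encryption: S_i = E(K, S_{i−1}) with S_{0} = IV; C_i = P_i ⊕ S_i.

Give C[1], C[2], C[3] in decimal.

C[1] = 186, C[2] = 105, C[3] = 198

C[1]: S = E(K, 180) = 254; 68 ⊕ 254 = 186.
C[2]: S = E(K, 254) = 72; 33 ⊕ 72 = 105.
C[3]: S = E(K, 72) = 146; 84 ⊕ 146 = 198.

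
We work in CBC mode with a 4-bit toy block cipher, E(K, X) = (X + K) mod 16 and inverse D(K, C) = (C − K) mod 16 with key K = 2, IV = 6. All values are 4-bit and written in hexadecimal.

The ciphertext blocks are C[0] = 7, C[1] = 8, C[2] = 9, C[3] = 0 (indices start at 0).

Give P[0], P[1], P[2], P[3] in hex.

CBC decryption: P_i = D(K, C_i) ⊕ C_{i−1}, with C_{−1} = IV.
P[0]: D(K, 7) = 5; 5 ⊕ 6 = 3.
P[1]: D(K, 8) = 6; 6 ⊕ 7 = 1.
P[2]: D(K, 9) = 7; 7 ⊕ 8 = F.
P[3]: D(K, 0) = E; E ⊕ 9 = 7.

P[0] = 3, P[1] = 1, P[2] = F, P[3] = 7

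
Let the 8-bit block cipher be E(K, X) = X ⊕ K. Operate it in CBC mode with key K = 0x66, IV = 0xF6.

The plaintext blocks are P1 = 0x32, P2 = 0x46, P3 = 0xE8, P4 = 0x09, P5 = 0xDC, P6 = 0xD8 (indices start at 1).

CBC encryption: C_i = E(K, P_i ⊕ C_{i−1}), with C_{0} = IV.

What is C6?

C1: P1 ⊕ 0xF6 = 0xC4; E(K, 0xC4) = 0xA2.
C2: P2 ⊕ 0xA2 = 0xE4; E(K, 0xE4) = 0x82.
C3: P3 ⊕ 0x82 = 0x6A; E(K, 0x6A) = 0x0C.
C4: P4 ⊕ 0x0C = 0x05; E(K, 0x05) = 0x63.
C5: P5 ⊕ 0x63 = 0xBF; E(K, 0xBF) = 0xD9.
C6: P6 ⊕ 0xD9 = 0x01; E(K, 0x01) = 0x67.

C6 = 0x67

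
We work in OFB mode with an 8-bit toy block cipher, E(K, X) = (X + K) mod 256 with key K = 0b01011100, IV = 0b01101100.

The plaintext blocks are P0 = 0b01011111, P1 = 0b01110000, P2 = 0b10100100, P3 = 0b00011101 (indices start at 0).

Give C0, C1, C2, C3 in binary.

C0 = 0b10010111, C1 = 0b01010100, C2 = 0b00100100, C3 = 0b11000001

OFB encryption: S_i = E(K, S_{i−1}) with S_{−1} = IV; C_i = P_i ⊕ S_i.
C0: S = E(K, 0b01101100) = 0b11001000; 0b01011111 ⊕ 0b11001000 = 0b10010111.
C1: S = E(K, 0b11001000) = 0b00100100; 0b01110000 ⊕ 0b00100100 = 0b01010100.
C2: S = E(K, 0b00100100) = 0b10000000; 0b10100100 ⊕ 0b10000000 = 0b00100100.
C3: S = E(K, 0b10000000) = 0b11011100; 0b00011101 ⊕ 0b11011100 = 0b11000001.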